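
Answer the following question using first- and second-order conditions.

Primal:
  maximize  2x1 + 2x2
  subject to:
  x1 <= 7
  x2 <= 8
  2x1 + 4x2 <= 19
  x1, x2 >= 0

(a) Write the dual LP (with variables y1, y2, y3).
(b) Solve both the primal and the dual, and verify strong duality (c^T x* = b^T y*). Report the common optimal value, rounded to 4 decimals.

The standard primal-dual pair for 'max c^T x s.t. A x <= b, x >= 0' is:
  Dual:  min b^T y  s.t.  A^T y >= c,  y >= 0.

So the dual LP is:
  minimize  7y1 + 8y2 + 19y3
  subject to:
    y1 + 2y3 >= 2
    y2 + 4y3 >= 2
    y1, y2, y3 >= 0

Solving the primal: x* = (7, 1.25).
  primal value c^T x* = 16.5.
Solving the dual: y* = (1, 0, 0.5).
  dual value b^T y* = 16.5.
Strong duality: c^T x* = b^T y*. Confirmed.

16.5


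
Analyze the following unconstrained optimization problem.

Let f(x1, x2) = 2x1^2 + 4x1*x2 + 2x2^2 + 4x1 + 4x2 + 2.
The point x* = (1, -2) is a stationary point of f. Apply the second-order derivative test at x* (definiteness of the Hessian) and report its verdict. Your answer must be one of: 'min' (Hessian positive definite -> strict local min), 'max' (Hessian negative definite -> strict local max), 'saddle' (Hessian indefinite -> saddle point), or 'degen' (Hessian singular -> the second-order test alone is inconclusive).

Compute the Hessian H = grad^2 f:
  H = [[4, 4], [4, 4]]
Verify stationarity: grad f(x*) = H x* + g = (0, 0).
Eigenvalues of H: 0, 8.
H has a zero eigenvalue (singular; positive semidefinite but not definite), so H is neither positive definite, negative definite, nor indefinite. The second-order test alone is inconclusive -> degen.
(Indeed, f is constant along the null direction of H through x*, so x* is not a strict local extremum.)

degen


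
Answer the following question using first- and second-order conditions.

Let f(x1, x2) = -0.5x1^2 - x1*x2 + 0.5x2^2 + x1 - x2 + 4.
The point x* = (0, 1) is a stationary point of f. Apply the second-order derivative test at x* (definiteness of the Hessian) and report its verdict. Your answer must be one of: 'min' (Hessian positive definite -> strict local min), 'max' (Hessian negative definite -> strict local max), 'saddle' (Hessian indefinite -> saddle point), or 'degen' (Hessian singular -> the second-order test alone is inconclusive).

Compute the Hessian H = grad^2 f:
  H = [[-1, -1], [-1, 1]]
Verify stationarity: grad f(x*) = H x* + g = (0, 0).
Eigenvalues of H: -1.4142, 1.4142.
Eigenvalues have mixed signs, so H is indefinite -> x* is a saddle point.

saddle


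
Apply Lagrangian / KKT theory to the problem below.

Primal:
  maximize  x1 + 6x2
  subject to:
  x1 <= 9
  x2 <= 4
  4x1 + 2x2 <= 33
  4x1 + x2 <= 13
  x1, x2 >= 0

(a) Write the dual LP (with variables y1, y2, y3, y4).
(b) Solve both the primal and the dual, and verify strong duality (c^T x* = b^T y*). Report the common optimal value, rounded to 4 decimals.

The standard primal-dual pair for 'max c^T x s.t. A x <= b, x >= 0' is:
  Dual:  min b^T y  s.t.  A^T y >= c,  y >= 0.

So the dual LP is:
  minimize  9y1 + 4y2 + 33y3 + 13y4
  subject to:
    y1 + 4y3 + 4y4 >= 1
    y2 + 2y3 + y4 >= 6
    y1, y2, y3, y4 >= 0

Solving the primal: x* = (2.25, 4).
  primal value c^T x* = 26.25.
Solving the dual: y* = (0, 5.75, 0, 0.25).
  dual value b^T y* = 26.25.
Strong duality: c^T x* = b^T y*. Confirmed.

26.25


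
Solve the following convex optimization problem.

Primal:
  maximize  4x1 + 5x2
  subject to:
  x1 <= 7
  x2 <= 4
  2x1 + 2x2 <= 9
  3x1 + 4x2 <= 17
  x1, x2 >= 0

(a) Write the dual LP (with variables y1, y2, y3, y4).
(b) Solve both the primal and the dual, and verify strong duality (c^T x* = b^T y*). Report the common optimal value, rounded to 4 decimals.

The standard primal-dual pair for 'max c^T x s.t. A x <= b, x >= 0' is:
  Dual:  min b^T y  s.t.  A^T y >= c,  y >= 0.

So the dual LP is:
  minimize  7y1 + 4y2 + 9y3 + 17y4
  subject to:
    y1 + 2y3 + 3y4 >= 4
    y2 + 2y3 + 4y4 >= 5
    y1, y2, y3, y4 >= 0

Solving the primal: x* = (1, 3.5).
  primal value c^T x* = 21.5.
Solving the dual: y* = (0, 0, 0.5, 1).
  dual value b^T y* = 21.5.
Strong duality: c^T x* = b^T y*. Confirmed.

21.5


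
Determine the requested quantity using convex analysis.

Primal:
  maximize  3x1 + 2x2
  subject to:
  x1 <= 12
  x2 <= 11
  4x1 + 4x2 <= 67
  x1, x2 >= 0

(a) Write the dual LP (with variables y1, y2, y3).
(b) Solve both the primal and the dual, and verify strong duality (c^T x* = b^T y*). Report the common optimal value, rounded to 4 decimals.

The standard primal-dual pair for 'max c^T x s.t. A x <= b, x >= 0' is:
  Dual:  min b^T y  s.t.  A^T y >= c,  y >= 0.

So the dual LP is:
  minimize  12y1 + 11y2 + 67y3
  subject to:
    y1 + 4y3 >= 3
    y2 + 4y3 >= 2
    y1, y2, y3 >= 0

Solving the primal: x* = (12, 4.75).
  primal value c^T x* = 45.5.
Solving the dual: y* = (1, 0, 0.5).
  dual value b^T y* = 45.5.
Strong duality: c^T x* = b^T y*. Confirmed.

45.5


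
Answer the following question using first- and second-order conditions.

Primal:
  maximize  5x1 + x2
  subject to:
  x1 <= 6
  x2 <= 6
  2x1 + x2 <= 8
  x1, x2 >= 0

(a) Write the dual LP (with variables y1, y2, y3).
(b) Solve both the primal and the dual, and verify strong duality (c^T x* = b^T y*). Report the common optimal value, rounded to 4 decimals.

The standard primal-dual pair for 'max c^T x s.t. A x <= b, x >= 0' is:
  Dual:  min b^T y  s.t.  A^T y >= c,  y >= 0.

So the dual LP is:
  minimize  6y1 + 6y2 + 8y3
  subject to:
    y1 + 2y3 >= 5
    y2 + y3 >= 1
    y1, y2, y3 >= 0

Solving the primal: x* = (4, 0).
  primal value c^T x* = 20.
Solving the dual: y* = (0, 0, 2.5).
  dual value b^T y* = 20.
Strong duality: c^T x* = b^T y*. Confirmed.

20


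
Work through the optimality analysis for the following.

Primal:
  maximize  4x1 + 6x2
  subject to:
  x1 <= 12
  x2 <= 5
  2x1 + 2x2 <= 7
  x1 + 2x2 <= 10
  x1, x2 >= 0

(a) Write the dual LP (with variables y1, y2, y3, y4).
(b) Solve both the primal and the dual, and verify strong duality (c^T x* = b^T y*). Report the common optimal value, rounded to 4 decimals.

The standard primal-dual pair for 'max c^T x s.t. A x <= b, x >= 0' is:
  Dual:  min b^T y  s.t.  A^T y >= c,  y >= 0.

So the dual LP is:
  minimize  12y1 + 5y2 + 7y3 + 10y4
  subject to:
    y1 + 2y3 + y4 >= 4
    y2 + 2y3 + 2y4 >= 6
    y1, y2, y3, y4 >= 0

Solving the primal: x* = (0, 3.5).
  primal value c^T x* = 21.
Solving the dual: y* = (0, 0, 3, 0).
  dual value b^T y* = 21.
Strong duality: c^T x* = b^T y*. Confirmed.

21


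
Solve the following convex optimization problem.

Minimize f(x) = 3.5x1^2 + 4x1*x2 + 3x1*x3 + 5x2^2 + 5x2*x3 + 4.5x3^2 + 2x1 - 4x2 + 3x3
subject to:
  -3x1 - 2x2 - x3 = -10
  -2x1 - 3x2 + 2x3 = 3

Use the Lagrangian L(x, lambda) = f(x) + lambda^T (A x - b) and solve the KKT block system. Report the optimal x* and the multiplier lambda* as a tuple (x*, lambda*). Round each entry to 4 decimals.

Form the Lagrangian:
  L(x, lambda) = (1/2) x^T Q x + c^T x + lambda^T (A x - b)
Stationarity (grad_x L = 0): Q x + c + A^T lambda = 0.
Primal feasibility: A x = b.

This gives the KKT block system:
  [ Q   A^T ] [ x     ]   [-c ]
  [ A    0  ] [ lambda ] = [ b ]

Solving the linear system:
  x*      = (3.5747, -1.6568, 2.5895)
  lambda* = (14.2274, -7.2589)
  f(x*)   = 92.7979

x* = (3.5747, -1.6568, 2.5895), lambda* = (14.2274, -7.2589)


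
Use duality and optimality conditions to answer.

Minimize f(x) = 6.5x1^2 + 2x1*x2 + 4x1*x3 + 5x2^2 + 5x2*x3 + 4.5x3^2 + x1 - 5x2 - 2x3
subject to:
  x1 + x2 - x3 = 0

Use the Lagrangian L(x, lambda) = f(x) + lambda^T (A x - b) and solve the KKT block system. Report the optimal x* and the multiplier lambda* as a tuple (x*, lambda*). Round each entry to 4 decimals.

Form the Lagrangian:
  L(x, lambda) = (1/2) x^T Q x + c^T x + lambda^T (A x - b)
Stationarity (grad_x L = 0): Q x + c + A^T lambda = 0.
Primal feasibility: A x = b.

This gives the KKT block system:
  [ Q   A^T ] [ x     ]   [-c ]
  [ A    0  ] [ lambda ] = [ b ]

Solving the linear system:
  x*      = (-0.2362, 0.4043, 0.1681)
  lambda* = (0.5894)
  f(x*)   = -1.2968

x* = (-0.2362, 0.4043, 0.1681), lambda* = (0.5894)


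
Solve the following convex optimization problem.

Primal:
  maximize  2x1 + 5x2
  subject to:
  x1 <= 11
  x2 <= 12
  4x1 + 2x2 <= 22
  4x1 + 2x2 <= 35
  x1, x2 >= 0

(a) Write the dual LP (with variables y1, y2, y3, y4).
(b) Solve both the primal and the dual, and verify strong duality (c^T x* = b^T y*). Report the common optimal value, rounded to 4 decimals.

The standard primal-dual pair for 'max c^T x s.t. A x <= b, x >= 0' is:
  Dual:  min b^T y  s.t.  A^T y >= c,  y >= 0.

So the dual LP is:
  minimize  11y1 + 12y2 + 22y3 + 35y4
  subject to:
    y1 + 4y3 + 4y4 >= 2
    y2 + 2y3 + 2y4 >= 5
    y1, y2, y3, y4 >= 0

Solving the primal: x* = (0, 11).
  primal value c^T x* = 55.
Solving the dual: y* = (0, 0, 2.5, 0).
  dual value b^T y* = 55.
Strong duality: c^T x* = b^T y*. Confirmed.

55


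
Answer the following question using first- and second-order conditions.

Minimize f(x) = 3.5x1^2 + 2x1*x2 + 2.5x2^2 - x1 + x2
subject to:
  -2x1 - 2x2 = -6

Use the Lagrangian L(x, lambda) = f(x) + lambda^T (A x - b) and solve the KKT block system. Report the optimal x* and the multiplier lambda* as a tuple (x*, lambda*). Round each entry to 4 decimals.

Form the Lagrangian:
  L(x, lambda) = (1/2) x^T Q x + c^T x + lambda^T (A x - b)
Stationarity (grad_x L = 0): Q x + c + A^T lambda = 0.
Primal feasibility: A x = b.

This gives the KKT block system:
  [ Q   A^T ] [ x     ]   [-c ]
  [ A    0  ] [ lambda ] = [ b ]

Solving the linear system:
  x*      = (1.375, 1.625)
  lambda* = (5.9375)
  f(x*)   = 17.9375

x* = (1.375, 1.625), lambda* = (5.9375)


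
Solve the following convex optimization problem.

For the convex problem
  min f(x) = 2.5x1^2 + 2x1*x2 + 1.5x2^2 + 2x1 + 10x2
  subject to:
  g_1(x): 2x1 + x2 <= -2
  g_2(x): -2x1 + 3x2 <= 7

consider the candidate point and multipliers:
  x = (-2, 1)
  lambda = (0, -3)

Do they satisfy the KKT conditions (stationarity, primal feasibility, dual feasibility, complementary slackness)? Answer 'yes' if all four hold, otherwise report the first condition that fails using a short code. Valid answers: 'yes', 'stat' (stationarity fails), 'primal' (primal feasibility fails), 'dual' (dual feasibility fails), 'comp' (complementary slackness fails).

Gradient of f: grad f(x) = Q x + c = (-6, 9)
Constraint values g_i(x) = a_i^T x - b_i:
  g_1((-2, 1)) = -1
  g_2((-2, 1)) = 0
Stationarity residual: grad f(x) + sum_i lambda_i a_i = (0, 0)
  -> stationarity OK
Primal feasibility (all g_i <= 0): OK
Dual feasibility (all lambda_i >= 0): FAILS
Complementary slackness (lambda_i * g_i(x) = 0 for all i): OK

Verdict: the first failing condition is dual_feasibility -> dual.

dual


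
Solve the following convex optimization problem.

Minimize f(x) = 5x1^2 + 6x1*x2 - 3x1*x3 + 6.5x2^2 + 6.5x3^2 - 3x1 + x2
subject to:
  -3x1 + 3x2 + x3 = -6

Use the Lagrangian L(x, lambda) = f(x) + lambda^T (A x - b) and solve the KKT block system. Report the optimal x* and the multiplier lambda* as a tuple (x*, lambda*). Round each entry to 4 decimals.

Form the Lagrangian:
  L(x, lambda) = (1/2) x^T Q x + c^T x + lambda^T (A x - b)
Stationarity (grad_x L = 0): Q x + c + A^T lambda = 0.
Primal feasibility: A x = b.

This gives the KKT block system:
  [ Q   A^T ] [ x     ]   [-c ]
  [ A    0  ] [ lambda ] = [ b ]

Solving the linear system:
  x*      = (1.1949, -0.8702, 0.1952)
  lambda* = (1.0475)
  f(x*)   = 0.9152

x* = (1.1949, -0.8702, 0.1952), lambda* = (1.0475)


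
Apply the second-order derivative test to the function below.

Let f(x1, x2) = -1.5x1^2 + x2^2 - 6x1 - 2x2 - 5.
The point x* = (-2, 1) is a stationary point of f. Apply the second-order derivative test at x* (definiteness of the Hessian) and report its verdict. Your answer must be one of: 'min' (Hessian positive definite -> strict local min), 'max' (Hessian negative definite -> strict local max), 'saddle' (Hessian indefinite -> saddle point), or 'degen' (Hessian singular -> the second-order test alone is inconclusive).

Compute the Hessian H = grad^2 f:
  H = [[-3, 0], [0, 2]]
Verify stationarity: grad f(x*) = H x* + g = (0, 0).
Eigenvalues of H: -3, 2.
Eigenvalues have mixed signs, so H is indefinite -> x* is a saddle point.

saddle


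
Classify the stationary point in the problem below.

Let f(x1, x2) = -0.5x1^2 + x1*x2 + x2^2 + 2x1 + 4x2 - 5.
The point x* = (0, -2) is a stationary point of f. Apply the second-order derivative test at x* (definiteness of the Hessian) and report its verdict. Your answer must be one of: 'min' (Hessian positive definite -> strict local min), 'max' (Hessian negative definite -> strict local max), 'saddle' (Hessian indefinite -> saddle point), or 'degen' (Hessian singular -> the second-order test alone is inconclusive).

Compute the Hessian H = grad^2 f:
  H = [[-1, 1], [1, 2]]
Verify stationarity: grad f(x*) = H x* + g = (0, 0).
Eigenvalues of H: -1.3028, 2.3028.
Eigenvalues have mixed signs, so H is indefinite -> x* is a saddle point.

saddle


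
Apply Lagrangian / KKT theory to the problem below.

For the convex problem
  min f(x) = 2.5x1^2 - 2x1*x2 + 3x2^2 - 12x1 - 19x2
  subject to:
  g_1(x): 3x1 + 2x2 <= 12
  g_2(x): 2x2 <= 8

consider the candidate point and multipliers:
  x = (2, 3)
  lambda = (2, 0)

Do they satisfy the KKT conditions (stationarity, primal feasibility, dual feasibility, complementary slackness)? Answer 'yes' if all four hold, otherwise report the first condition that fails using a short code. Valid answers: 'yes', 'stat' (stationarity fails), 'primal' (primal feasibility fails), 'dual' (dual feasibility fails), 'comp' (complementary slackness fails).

Gradient of f: grad f(x) = Q x + c = (-8, -5)
Constraint values g_i(x) = a_i^T x - b_i:
  g_1((2, 3)) = 0
  g_2((2, 3)) = -2
Stationarity residual: grad f(x) + sum_i lambda_i a_i = (-2, -1)
  -> stationarity FAILS
Primal feasibility (all g_i <= 0): OK
Dual feasibility (all lambda_i >= 0): OK
Complementary slackness (lambda_i * g_i(x) = 0 for all i): OK

Verdict: the first failing condition is stationarity -> stat.

stat


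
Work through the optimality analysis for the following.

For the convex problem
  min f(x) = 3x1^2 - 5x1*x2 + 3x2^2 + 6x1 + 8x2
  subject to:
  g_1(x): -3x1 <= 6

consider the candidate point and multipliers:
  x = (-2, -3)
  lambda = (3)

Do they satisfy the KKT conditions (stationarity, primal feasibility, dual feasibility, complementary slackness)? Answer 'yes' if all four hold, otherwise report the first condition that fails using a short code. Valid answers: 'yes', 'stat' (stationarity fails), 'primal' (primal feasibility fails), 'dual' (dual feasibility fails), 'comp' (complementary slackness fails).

Gradient of f: grad f(x) = Q x + c = (9, 0)
Constraint values g_i(x) = a_i^T x - b_i:
  g_1((-2, -3)) = 0
Stationarity residual: grad f(x) + sum_i lambda_i a_i = (0, 0)
  -> stationarity OK
Primal feasibility (all g_i <= 0): OK
Dual feasibility (all lambda_i >= 0): OK
Complementary slackness (lambda_i * g_i(x) = 0 for all i): OK

Verdict: yes, KKT holds.

yes


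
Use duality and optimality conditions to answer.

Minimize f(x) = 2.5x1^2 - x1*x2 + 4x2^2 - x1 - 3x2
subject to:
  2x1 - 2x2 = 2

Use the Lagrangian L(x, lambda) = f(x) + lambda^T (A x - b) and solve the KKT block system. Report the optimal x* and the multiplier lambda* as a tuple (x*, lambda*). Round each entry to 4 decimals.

Form the Lagrangian:
  L(x, lambda) = (1/2) x^T Q x + c^T x + lambda^T (A x - b)
Stationarity (grad_x L = 0): Q x + c + A^T lambda = 0.
Primal feasibility: A x = b.

This gives the KKT block system:
  [ Q   A^T ] [ x     ]   [-c ]
  [ A    0  ] [ lambda ] = [ b ]

Solving the linear system:
  x*      = (1, 0)
  lambda* = (-2)
  f(x*)   = 1.5

x* = (1, 0), lambda* = (-2)


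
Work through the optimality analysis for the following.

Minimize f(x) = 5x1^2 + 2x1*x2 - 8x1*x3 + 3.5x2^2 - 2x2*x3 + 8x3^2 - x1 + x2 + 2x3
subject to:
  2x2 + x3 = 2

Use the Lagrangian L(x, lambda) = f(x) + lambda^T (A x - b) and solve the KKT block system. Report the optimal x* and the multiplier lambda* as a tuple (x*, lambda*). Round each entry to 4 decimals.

Form the Lagrangian:
  L(x, lambda) = (1/2) x^T Q x + c^T x + lambda^T (A x - b)
Stationarity (grad_x L = 0): Q x + c + A^T lambda = 0.
Primal feasibility: A x = b.

This gives the KKT block system:
  [ Q   A^T ] [ x     ]   [-c ]
  [ A    0  ] [ lambda ] = [ b ]

Solving the linear system:
  x*      = (0.1395, 0.867, 0.2661)
  lambda* = (-3.4077)
  f(x*)   = 4.0376

x* = (0.1395, 0.867, 0.2661), lambda* = (-3.4077)


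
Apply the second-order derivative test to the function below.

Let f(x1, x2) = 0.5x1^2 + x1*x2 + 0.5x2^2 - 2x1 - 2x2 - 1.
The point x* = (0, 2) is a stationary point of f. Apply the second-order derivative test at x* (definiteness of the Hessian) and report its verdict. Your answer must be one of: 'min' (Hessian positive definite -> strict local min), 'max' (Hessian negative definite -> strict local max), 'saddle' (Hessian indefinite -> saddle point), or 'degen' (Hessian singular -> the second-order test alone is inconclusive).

Compute the Hessian H = grad^2 f:
  H = [[1, 1], [1, 1]]
Verify stationarity: grad f(x*) = H x* + g = (0, 0).
Eigenvalues of H: 0, 2.
H has a zero eigenvalue (singular; positive semidefinite but not definite), so H is neither positive definite, negative definite, nor indefinite. The second-order test alone is inconclusive -> degen.
(Indeed, f is constant along the null direction of H through x*, so x* is not a strict local extremum.)

degen


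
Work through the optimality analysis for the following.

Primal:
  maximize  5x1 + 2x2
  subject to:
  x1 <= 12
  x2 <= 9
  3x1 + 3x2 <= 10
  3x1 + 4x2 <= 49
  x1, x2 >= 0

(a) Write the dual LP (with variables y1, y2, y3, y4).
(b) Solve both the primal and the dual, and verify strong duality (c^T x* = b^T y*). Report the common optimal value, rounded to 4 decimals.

The standard primal-dual pair for 'max c^T x s.t. A x <= b, x >= 0' is:
  Dual:  min b^T y  s.t.  A^T y >= c,  y >= 0.

So the dual LP is:
  minimize  12y1 + 9y2 + 10y3 + 49y4
  subject to:
    y1 + 3y3 + 3y4 >= 5
    y2 + 3y3 + 4y4 >= 2
    y1, y2, y3, y4 >= 0

Solving the primal: x* = (3.3333, 0).
  primal value c^T x* = 16.6667.
Solving the dual: y* = (0, 0, 1.6667, 0).
  dual value b^T y* = 16.6667.
Strong duality: c^T x* = b^T y*. Confirmed.

16.6667


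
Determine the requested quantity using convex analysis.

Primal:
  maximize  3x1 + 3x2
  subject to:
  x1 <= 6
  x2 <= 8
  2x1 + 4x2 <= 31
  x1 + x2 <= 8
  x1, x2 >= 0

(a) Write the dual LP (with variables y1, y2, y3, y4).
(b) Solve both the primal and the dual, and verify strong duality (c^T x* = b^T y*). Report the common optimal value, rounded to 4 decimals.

The standard primal-dual pair for 'max c^T x s.t. A x <= b, x >= 0' is:
  Dual:  min b^T y  s.t.  A^T y >= c,  y >= 0.

So the dual LP is:
  minimize  6y1 + 8y2 + 31y3 + 8y4
  subject to:
    y1 + 2y3 + y4 >= 3
    y2 + 4y3 + y4 >= 3
    y1, y2, y3, y4 >= 0

Solving the primal: x* = (6, 2).
  primal value c^T x* = 24.
Solving the dual: y* = (0, 0, 0, 3).
  dual value b^T y* = 24.
Strong duality: c^T x* = b^T y*. Confirmed.

24


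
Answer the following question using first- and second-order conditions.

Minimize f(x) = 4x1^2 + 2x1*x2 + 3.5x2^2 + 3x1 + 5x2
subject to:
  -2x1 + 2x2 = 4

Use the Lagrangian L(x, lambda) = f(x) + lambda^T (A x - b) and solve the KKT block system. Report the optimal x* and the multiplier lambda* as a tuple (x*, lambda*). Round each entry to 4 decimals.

Form the Lagrangian:
  L(x, lambda) = (1/2) x^T Q x + c^T x + lambda^T (A x - b)
Stationarity (grad_x L = 0): Q x + c + A^T lambda = 0.
Primal feasibility: A x = b.

This gives the KKT block system:
  [ Q   A^T ] [ x     ]   [-c ]
  [ A    0  ] [ lambda ] = [ b ]

Solving the linear system:
  x*      = (-1.3684, 0.6316)
  lambda* = (-3.3421)
  f(x*)   = 6.2105

x* = (-1.3684, 0.6316), lambda* = (-3.3421)


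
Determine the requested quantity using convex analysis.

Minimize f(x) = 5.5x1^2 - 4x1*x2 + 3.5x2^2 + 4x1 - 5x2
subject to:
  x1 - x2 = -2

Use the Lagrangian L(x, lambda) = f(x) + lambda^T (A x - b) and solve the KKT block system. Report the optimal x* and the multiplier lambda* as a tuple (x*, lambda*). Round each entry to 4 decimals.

Form the Lagrangian:
  L(x, lambda) = (1/2) x^T Q x + c^T x + lambda^T (A x - b)
Stationarity (grad_x L = 0): Q x + c + A^T lambda = 0.
Primal feasibility: A x = b.

This gives the KKT block system:
  [ Q   A^T ] [ x     ]   [-c ]
  [ A    0  ] [ lambda ] = [ b ]

Solving the linear system:
  x*      = (-0.5, 1.5)
  lambda* = (7.5)
  f(x*)   = 2.75

x* = (-0.5, 1.5), lambda* = (7.5)


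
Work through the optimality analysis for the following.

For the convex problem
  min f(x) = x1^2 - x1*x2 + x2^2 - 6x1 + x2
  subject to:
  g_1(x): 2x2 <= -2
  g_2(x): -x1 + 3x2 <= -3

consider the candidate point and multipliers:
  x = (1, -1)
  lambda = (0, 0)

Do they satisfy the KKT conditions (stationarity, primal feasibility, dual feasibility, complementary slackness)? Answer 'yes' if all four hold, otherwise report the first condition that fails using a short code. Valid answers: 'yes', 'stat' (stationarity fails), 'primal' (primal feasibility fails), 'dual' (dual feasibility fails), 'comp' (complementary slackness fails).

Gradient of f: grad f(x) = Q x + c = (-3, -2)
Constraint values g_i(x) = a_i^T x - b_i:
  g_1((1, -1)) = 0
  g_2((1, -1)) = -1
Stationarity residual: grad f(x) + sum_i lambda_i a_i = (-3, -2)
  -> stationarity FAILS
Primal feasibility (all g_i <= 0): OK
Dual feasibility (all lambda_i >= 0): OK
Complementary slackness (lambda_i * g_i(x) = 0 for all i): OK

Verdict: the first failing condition is stationarity -> stat.

stat


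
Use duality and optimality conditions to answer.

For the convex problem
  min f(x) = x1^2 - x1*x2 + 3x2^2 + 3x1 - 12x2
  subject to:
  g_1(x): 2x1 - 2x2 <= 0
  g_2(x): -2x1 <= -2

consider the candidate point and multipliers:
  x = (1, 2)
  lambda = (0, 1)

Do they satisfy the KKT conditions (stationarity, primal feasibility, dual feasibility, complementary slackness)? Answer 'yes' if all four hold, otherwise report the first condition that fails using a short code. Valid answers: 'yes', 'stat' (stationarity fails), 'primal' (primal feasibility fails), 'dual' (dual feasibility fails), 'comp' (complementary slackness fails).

Gradient of f: grad f(x) = Q x + c = (3, -1)
Constraint values g_i(x) = a_i^T x - b_i:
  g_1((1, 2)) = -2
  g_2((1, 2)) = 0
Stationarity residual: grad f(x) + sum_i lambda_i a_i = (1, -1)
  -> stationarity FAILS
Primal feasibility (all g_i <= 0): OK
Dual feasibility (all lambda_i >= 0): OK
Complementary slackness (lambda_i * g_i(x) = 0 for all i): OK

Verdict: the first failing condition is stationarity -> stat.

stat


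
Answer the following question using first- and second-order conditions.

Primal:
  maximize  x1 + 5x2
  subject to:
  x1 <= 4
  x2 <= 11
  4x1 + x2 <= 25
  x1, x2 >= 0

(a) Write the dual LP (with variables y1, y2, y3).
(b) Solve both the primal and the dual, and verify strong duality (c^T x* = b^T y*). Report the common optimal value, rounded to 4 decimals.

The standard primal-dual pair for 'max c^T x s.t. A x <= b, x >= 0' is:
  Dual:  min b^T y  s.t.  A^T y >= c,  y >= 0.

So the dual LP is:
  minimize  4y1 + 11y2 + 25y3
  subject to:
    y1 + 4y3 >= 1
    y2 + y3 >= 5
    y1, y2, y3 >= 0

Solving the primal: x* = (3.5, 11).
  primal value c^T x* = 58.5.
Solving the dual: y* = (0, 4.75, 0.25).
  dual value b^T y* = 58.5.
Strong duality: c^T x* = b^T y*. Confirmed.

58.5


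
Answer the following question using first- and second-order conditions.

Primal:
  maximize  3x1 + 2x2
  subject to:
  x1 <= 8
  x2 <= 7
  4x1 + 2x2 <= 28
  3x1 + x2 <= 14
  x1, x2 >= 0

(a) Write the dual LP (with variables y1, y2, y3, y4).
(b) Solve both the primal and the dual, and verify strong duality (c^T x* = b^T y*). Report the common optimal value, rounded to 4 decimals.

The standard primal-dual pair for 'max c^T x s.t. A x <= b, x >= 0' is:
  Dual:  min b^T y  s.t.  A^T y >= c,  y >= 0.

So the dual LP is:
  minimize  8y1 + 7y2 + 28y3 + 14y4
  subject to:
    y1 + 4y3 + 3y4 >= 3
    y2 + 2y3 + y4 >= 2
    y1, y2, y3, y4 >= 0

Solving the primal: x* = (2.3333, 7).
  primal value c^T x* = 21.
Solving the dual: y* = (0, 1, 0, 1).
  dual value b^T y* = 21.
Strong duality: c^T x* = b^T y*. Confirmed.

21


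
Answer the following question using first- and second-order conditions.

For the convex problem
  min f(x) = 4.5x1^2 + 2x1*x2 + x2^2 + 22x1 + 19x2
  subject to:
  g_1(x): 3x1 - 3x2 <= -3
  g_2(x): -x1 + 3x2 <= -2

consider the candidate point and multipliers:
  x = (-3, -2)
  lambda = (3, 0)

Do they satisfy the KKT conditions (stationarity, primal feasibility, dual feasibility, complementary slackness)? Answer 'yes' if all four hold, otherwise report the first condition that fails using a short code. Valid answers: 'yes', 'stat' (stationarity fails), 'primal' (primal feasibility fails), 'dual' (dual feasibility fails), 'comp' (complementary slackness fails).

Gradient of f: grad f(x) = Q x + c = (-9, 9)
Constraint values g_i(x) = a_i^T x - b_i:
  g_1((-3, -2)) = 0
  g_2((-3, -2)) = -1
Stationarity residual: grad f(x) + sum_i lambda_i a_i = (0, 0)
  -> stationarity OK
Primal feasibility (all g_i <= 0): OK
Dual feasibility (all lambda_i >= 0): OK
Complementary slackness (lambda_i * g_i(x) = 0 for all i): OK

Verdict: yes, KKT holds.

yes


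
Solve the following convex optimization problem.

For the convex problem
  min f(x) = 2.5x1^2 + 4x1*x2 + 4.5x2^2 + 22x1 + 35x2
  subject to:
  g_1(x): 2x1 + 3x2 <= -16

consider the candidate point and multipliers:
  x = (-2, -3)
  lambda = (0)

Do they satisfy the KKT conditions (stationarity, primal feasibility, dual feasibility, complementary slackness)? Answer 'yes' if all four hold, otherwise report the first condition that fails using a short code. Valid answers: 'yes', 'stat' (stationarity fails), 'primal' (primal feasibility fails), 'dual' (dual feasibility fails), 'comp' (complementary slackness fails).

Gradient of f: grad f(x) = Q x + c = (0, 0)
Constraint values g_i(x) = a_i^T x - b_i:
  g_1((-2, -3)) = 3
Stationarity residual: grad f(x) + sum_i lambda_i a_i = (0, 0)
  -> stationarity OK
Primal feasibility (all g_i <= 0): FAILS
Dual feasibility (all lambda_i >= 0): OK
Complementary slackness (lambda_i * g_i(x) = 0 for all i): OK

Verdict: the first failing condition is primal_feasibility -> primal.

primal


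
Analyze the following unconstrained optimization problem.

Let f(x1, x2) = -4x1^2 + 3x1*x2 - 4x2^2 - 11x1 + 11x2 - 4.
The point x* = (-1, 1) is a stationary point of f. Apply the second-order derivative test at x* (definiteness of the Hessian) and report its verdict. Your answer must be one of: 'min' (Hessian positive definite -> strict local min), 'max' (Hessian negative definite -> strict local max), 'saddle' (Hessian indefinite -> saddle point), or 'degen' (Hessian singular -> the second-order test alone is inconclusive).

Compute the Hessian H = grad^2 f:
  H = [[-8, 3], [3, -8]]
Verify stationarity: grad f(x*) = H x* + g = (0, 0).
Eigenvalues of H: -11, -5.
Both eigenvalues < 0, so H is negative definite -> x* is a strict local max.

max


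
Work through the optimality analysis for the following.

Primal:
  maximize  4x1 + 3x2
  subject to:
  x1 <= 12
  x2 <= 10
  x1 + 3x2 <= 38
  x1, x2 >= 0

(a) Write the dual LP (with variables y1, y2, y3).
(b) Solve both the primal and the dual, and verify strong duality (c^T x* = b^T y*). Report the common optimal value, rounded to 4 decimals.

The standard primal-dual pair for 'max c^T x s.t. A x <= b, x >= 0' is:
  Dual:  min b^T y  s.t.  A^T y >= c,  y >= 0.

So the dual LP is:
  minimize  12y1 + 10y2 + 38y3
  subject to:
    y1 + y3 >= 4
    y2 + 3y3 >= 3
    y1, y2, y3 >= 0

Solving the primal: x* = (12, 8.6667).
  primal value c^T x* = 74.
Solving the dual: y* = (3, 0, 1).
  dual value b^T y* = 74.
Strong duality: c^T x* = b^T y*. Confirmed.

74


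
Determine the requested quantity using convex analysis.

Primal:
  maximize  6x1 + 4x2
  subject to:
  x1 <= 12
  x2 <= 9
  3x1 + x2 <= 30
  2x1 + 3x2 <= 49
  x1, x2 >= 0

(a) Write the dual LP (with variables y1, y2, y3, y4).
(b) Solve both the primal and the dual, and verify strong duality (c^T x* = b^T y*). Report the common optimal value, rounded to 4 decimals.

The standard primal-dual pair for 'max c^T x s.t. A x <= b, x >= 0' is:
  Dual:  min b^T y  s.t.  A^T y >= c,  y >= 0.

So the dual LP is:
  minimize  12y1 + 9y2 + 30y3 + 49y4
  subject to:
    y1 + 3y3 + 2y4 >= 6
    y2 + y3 + 3y4 >= 4
    y1, y2, y3, y4 >= 0

Solving the primal: x* = (7, 9).
  primal value c^T x* = 78.
Solving the dual: y* = (0, 2, 2, 0).
  dual value b^T y* = 78.
Strong duality: c^T x* = b^T y*. Confirmed.

78


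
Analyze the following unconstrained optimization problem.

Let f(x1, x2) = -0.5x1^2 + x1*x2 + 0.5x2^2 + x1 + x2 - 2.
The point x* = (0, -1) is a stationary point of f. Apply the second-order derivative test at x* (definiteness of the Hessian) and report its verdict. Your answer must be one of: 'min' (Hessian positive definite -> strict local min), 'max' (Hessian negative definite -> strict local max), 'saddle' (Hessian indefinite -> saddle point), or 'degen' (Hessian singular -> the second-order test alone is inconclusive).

Compute the Hessian H = grad^2 f:
  H = [[-1, 1], [1, 1]]
Verify stationarity: grad f(x*) = H x* + g = (0, 0).
Eigenvalues of H: -1.4142, 1.4142.
Eigenvalues have mixed signs, so H is indefinite -> x* is a saddle point.

saddle


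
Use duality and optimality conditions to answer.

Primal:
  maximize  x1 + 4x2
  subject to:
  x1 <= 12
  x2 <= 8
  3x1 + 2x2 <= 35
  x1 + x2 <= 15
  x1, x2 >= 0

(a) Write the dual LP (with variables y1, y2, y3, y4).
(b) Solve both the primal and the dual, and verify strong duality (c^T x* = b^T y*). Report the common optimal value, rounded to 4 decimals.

The standard primal-dual pair for 'max c^T x s.t. A x <= b, x >= 0' is:
  Dual:  min b^T y  s.t.  A^T y >= c,  y >= 0.

So the dual LP is:
  minimize  12y1 + 8y2 + 35y3 + 15y4
  subject to:
    y1 + 3y3 + y4 >= 1
    y2 + 2y3 + y4 >= 4
    y1, y2, y3, y4 >= 0

Solving the primal: x* = (6.3333, 8).
  primal value c^T x* = 38.3333.
Solving the dual: y* = (0, 3.3333, 0.3333, 0).
  dual value b^T y* = 38.3333.
Strong duality: c^T x* = b^T y*. Confirmed.

38.3333


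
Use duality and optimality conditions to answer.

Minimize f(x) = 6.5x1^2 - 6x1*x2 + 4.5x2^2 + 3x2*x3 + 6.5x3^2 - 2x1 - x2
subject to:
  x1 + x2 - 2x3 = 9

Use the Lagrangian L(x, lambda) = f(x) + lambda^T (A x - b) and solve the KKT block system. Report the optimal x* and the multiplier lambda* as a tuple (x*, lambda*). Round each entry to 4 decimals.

Form the Lagrangian:
  L(x, lambda) = (1/2) x^T Q x + c^T x + lambda^T (A x - b)
Stationarity (grad_x L = 0): Q x + c + A^T lambda = 0.
Primal feasibility: A x = b.

This gives the KKT block system:
  [ Q   A^T ] [ x     ]   [-c ]
  [ A    0  ] [ lambda ] = [ b ]

Solving the linear system:
  x*      = (2.1574, 3.0457, -1.8985)
  lambda* = (-7.7716)
  f(x*)   = 31.2919

x* = (2.1574, 3.0457, -1.8985), lambda* = (-7.7716)


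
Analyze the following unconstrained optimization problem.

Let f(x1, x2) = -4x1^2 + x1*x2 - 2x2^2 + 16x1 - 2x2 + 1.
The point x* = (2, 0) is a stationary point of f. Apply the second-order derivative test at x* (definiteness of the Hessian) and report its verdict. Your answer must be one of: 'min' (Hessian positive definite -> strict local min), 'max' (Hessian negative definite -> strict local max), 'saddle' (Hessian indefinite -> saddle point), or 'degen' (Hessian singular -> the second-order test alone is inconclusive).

Compute the Hessian H = grad^2 f:
  H = [[-8, 1], [1, -4]]
Verify stationarity: grad f(x*) = H x* + g = (0, 0).
Eigenvalues of H: -8.2361, -3.7639.
Both eigenvalues < 0, so H is negative definite -> x* is a strict local max.

max


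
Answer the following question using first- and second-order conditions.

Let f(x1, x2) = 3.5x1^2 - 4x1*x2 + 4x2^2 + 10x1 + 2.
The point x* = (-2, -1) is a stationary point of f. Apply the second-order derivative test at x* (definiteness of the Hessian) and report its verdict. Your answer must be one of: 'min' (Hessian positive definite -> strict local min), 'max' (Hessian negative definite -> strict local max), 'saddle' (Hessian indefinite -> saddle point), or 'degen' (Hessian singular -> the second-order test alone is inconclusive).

Compute the Hessian H = grad^2 f:
  H = [[7, -4], [-4, 8]]
Verify stationarity: grad f(x*) = H x* + g = (0, 0).
Eigenvalues of H: 3.4689, 11.5311.
Both eigenvalues > 0, so H is positive definite -> x* is a strict local min.

min


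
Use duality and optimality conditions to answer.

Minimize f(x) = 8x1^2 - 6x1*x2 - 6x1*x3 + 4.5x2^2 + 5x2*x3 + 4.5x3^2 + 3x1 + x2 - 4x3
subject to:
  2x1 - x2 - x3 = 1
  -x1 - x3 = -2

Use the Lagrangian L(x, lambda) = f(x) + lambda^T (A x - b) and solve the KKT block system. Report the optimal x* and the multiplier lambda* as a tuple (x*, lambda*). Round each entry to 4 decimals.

Form the Lagrangian:
  L(x, lambda) = (1/2) x^T Q x + c^T x + lambda^T (A x - b)
Stationarity (grad_x L = 0): Q x + c + A^T lambda = 0.
Primal feasibility: A x = b.

This gives the KKT block system:
  [ Q   A^T ] [ x     ]   [-c ]
  [ A    0  ] [ lambda ] = [ b ]

Solving the linear system:
  x*      = (0.7308, -0.8077, 1.2692)
  lambda* = (-4.3077, 3.3077)
  f(x*)   = 3.6154

x* = (0.7308, -0.8077, 1.2692), lambda* = (-4.3077, 3.3077)


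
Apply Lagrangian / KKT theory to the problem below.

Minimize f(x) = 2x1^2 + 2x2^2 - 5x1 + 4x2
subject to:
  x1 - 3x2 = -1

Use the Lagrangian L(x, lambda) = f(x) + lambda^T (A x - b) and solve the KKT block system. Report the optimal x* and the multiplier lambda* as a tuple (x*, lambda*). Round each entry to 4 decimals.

Form the Lagrangian:
  L(x, lambda) = (1/2) x^T Q x + c^T x + lambda^T (A x - b)
Stationarity (grad_x L = 0): Q x + c + A^T lambda = 0.
Primal feasibility: A x = b.

This gives the KKT block system:
  [ Q   A^T ] [ x     ]   [-c ]
  [ A    0  ] [ lambda ] = [ b ]

Solving the linear system:
  x*      = (0.725, 0.575)
  lambda* = (2.1)
  f(x*)   = 0.3875

x* = (0.725, 0.575), lambda* = (2.1)


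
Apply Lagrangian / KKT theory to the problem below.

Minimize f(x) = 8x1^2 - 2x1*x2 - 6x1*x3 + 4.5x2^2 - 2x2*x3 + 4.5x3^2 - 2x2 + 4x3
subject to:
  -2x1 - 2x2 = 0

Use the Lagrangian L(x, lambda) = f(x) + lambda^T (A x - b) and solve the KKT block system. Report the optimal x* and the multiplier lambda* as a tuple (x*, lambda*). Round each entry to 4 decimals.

Form the Lagrangian:
  L(x, lambda) = (1/2) x^T Q x + c^T x + lambda^T (A x - b)
Stationarity (grad_x L = 0): Q x + c + A^T lambda = 0.
Primal feasibility: A x = b.

This gives the KKT block system:
  [ Q   A^T ] [ x     ]   [-c ]
  [ A    0  ] [ lambda ] = [ b ]

Solving the linear system:
  x*      = (-0.1388, 0.1388, -0.5061)
  lambda* = (0.2694)
  f(x*)   = -1.151

x* = (-0.1388, 0.1388, -0.5061), lambda* = (0.2694)


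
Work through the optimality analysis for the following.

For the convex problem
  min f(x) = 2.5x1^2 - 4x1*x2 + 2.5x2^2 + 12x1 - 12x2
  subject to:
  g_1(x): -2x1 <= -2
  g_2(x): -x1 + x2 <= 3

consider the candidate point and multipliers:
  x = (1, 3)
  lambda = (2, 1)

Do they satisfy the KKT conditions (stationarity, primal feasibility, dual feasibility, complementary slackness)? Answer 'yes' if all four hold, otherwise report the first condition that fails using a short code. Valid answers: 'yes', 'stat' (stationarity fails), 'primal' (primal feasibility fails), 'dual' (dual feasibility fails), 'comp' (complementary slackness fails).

Gradient of f: grad f(x) = Q x + c = (5, -1)
Constraint values g_i(x) = a_i^T x - b_i:
  g_1((1, 3)) = 0
  g_2((1, 3)) = -1
Stationarity residual: grad f(x) + sum_i lambda_i a_i = (0, 0)
  -> stationarity OK
Primal feasibility (all g_i <= 0): OK
Dual feasibility (all lambda_i >= 0): OK
Complementary slackness (lambda_i * g_i(x) = 0 for all i): FAILS

Verdict: the first failing condition is complementary_slackness -> comp.

comp


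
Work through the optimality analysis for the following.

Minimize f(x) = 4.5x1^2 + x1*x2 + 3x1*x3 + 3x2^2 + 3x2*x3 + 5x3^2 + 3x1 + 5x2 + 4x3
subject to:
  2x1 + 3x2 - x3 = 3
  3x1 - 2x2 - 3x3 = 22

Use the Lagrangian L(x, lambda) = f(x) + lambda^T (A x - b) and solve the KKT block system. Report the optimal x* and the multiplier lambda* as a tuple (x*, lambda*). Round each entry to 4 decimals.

Form the Lagrangian:
  L(x, lambda) = (1/2) x^T Q x + c^T x + lambda^T (A x - b)
Stationarity (grad_x L = 0): Q x + c + A^T lambda = 0.
Primal feasibility: A x = b.

This gives the KKT block system:
  [ Q   A^T ] [ x     ]   [-c ]
  [ A    0  ] [ lambda ] = [ b ]

Solving the linear system:
  x*      = (3.1654, -2.0451, -2.8045)
  lambda* = (-0.3465, -6.7791)
  f(x*)   = 69.1165

x* = (3.1654, -2.0451, -2.8045), lambda* = (-0.3465, -6.7791)


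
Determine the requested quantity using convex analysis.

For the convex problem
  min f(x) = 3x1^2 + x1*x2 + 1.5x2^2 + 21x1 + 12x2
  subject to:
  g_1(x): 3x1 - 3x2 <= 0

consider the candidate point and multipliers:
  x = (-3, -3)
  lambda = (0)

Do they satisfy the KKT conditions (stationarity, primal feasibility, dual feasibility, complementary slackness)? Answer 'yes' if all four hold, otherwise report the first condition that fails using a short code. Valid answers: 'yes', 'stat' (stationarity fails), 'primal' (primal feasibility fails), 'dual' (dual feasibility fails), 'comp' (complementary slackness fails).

Gradient of f: grad f(x) = Q x + c = (0, 0)
Constraint values g_i(x) = a_i^T x - b_i:
  g_1((-3, -3)) = 0
Stationarity residual: grad f(x) + sum_i lambda_i a_i = (0, 0)
  -> stationarity OK
Primal feasibility (all g_i <= 0): OK
Dual feasibility (all lambda_i >= 0): OK
Complementary slackness (lambda_i * g_i(x) = 0 for all i): OK

Verdict: yes, KKT holds.

yes


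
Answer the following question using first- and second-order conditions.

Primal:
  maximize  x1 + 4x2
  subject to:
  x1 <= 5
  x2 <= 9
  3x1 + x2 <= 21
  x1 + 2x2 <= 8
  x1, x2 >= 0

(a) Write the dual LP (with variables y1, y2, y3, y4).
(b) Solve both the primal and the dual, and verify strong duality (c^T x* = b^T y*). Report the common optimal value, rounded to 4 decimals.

The standard primal-dual pair for 'max c^T x s.t. A x <= b, x >= 0' is:
  Dual:  min b^T y  s.t.  A^T y >= c,  y >= 0.

So the dual LP is:
  minimize  5y1 + 9y2 + 21y3 + 8y4
  subject to:
    y1 + 3y3 + y4 >= 1
    y2 + y3 + 2y4 >= 4
    y1, y2, y3, y4 >= 0

Solving the primal: x* = (0, 4).
  primal value c^T x* = 16.
Solving the dual: y* = (0, 0, 0, 2).
  dual value b^T y* = 16.
Strong duality: c^T x* = b^T y*. Confirmed.

16


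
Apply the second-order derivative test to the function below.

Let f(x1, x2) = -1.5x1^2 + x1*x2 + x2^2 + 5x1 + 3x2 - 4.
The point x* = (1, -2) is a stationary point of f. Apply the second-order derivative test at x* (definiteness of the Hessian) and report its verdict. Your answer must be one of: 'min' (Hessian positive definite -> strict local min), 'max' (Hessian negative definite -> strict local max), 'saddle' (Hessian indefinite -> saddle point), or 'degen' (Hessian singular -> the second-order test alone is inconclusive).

Compute the Hessian H = grad^2 f:
  H = [[-3, 1], [1, 2]]
Verify stationarity: grad f(x*) = H x* + g = (0, 0).
Eigenvalues of H: -3.1926, 2.1926.
Eigenvalues have mixed signs, so H is indefinite -> x* is a saddle point.

saddle


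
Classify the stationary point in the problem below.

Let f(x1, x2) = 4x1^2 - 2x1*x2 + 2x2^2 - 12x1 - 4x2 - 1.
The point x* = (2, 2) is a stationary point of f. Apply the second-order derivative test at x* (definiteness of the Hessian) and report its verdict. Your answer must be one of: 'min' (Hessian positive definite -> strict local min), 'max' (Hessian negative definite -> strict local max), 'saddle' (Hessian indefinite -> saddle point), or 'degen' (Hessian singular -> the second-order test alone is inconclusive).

Compute the Hessian H = grad^2 f:
  H = [[8, -2], [-2, 4]]
Verify stationarity: grad f(x*) = H x* + g = (0, 0).
Eigenvalues of H: 3.1716, 8.8284.
Both eigenvalues > 0, so H is positive definite -> x* is a strict local min.

min
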